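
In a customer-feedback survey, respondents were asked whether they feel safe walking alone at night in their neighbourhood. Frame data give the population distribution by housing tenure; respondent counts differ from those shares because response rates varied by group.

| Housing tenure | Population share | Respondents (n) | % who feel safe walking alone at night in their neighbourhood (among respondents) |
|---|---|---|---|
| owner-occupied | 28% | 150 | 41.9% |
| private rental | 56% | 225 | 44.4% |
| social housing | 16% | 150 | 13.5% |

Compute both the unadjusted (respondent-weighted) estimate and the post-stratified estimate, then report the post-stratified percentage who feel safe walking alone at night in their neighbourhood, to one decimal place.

38.8%

Without adjustment, the pooled respondent share is:
  (150/525)×41.9 + (225/525)×44.4 + (150/525)×13.5 = 34.8571%
Post-stratifying to population shares instead:
  0.28×41.9 + 0.56×44.4 + 0.16×13.5 = 38.756%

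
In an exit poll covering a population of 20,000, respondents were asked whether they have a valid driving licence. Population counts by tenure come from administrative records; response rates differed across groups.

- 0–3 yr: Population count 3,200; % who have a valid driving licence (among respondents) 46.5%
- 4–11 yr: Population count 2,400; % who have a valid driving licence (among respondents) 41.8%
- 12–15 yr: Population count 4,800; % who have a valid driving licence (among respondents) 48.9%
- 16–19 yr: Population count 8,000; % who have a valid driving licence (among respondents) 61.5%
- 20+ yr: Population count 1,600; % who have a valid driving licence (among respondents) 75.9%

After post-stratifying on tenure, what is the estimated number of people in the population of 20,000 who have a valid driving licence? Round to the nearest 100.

Apply each group's respondent rate to its population count:
  0–3 yr: 3,200 × 46.5% = 1488
  4–11 yr: 2,400 × 41.8% = 1003.2
  12–15 yr: 4,800 × 48.9% = 2347.2
  16–19 yr: 8,000 × 61.5% = 4920
  20+ yr: 1,600 × 75.9% = 1214.4
Estimated total = 10972.8 → 11,000.

11,000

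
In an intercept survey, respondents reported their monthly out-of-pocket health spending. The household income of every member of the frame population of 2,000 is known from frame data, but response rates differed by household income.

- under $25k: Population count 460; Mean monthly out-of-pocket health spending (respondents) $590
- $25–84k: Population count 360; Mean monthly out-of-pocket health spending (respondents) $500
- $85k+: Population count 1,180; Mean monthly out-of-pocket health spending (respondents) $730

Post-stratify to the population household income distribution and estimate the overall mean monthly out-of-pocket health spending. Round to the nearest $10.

Post-stratification weights by population share, not respondent share:
  under $25k: (460/2,000) × 590 = 135.7
  $25–84k: (360/2,000) × 500 = 90
  $85k+: (1,180/2,000) × 730 = 430.7
Post-stratified estimate = 656.4 → $660.

$660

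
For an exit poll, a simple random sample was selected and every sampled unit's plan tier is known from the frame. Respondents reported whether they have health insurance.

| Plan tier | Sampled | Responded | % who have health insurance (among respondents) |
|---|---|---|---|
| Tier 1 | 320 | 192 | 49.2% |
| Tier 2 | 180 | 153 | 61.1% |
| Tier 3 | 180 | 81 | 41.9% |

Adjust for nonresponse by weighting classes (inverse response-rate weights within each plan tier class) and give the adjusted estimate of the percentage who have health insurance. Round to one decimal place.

Response rates by class: Tier 1 192/320 = 60%, Tier 2 153/180 = 85%, Tier 3 81/180 = 45%.
With weight = n_sampled/n_responded per class, the weighted class total is n_sampled:
  Tier 1: 320 × 49.2 = 15,744
  Tier 2: 180 × 61.1 = 10,998
  Tier 3: 180 × 41.9 = 7542
Adjusted estimate = 34,284 / 680 = 50.4176 → 50.4%.

50.4%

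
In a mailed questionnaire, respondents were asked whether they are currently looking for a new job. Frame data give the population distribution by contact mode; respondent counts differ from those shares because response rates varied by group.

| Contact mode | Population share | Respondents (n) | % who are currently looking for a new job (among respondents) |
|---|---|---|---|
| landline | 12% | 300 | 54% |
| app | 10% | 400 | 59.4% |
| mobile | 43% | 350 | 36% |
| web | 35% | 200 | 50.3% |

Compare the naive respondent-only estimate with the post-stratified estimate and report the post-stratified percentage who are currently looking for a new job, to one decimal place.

Unadjusted (pooled respondent) estimate weights by respondent counts:
  (300/1250)×54 + (400/1250)×59.4 + (350/1250)×36 + (200/1250)×50.3 = 50.096%
Reweighting by population contact mode shares:
  0.12×54 + 0.1×59.4 + 0.43×36 + 0.35×50.3 = 45.505%

45.5%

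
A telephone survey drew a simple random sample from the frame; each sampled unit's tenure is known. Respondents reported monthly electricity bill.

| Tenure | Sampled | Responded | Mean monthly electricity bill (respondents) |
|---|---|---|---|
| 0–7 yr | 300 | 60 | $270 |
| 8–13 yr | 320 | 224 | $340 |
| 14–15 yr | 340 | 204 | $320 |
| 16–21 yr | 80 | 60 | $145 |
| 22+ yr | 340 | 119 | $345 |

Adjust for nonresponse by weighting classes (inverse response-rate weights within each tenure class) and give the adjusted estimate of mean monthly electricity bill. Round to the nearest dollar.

$310

Class response rates: 0–7 yr 60/300 = 20%, 8–13 yr 224/320 = 70%, 14–15 yr 204/340 = 60%, 16–21 yr 60/80 = 75%, 22+ yr 119/340 = 35%.
Weighting each respondent by the inverse class response rate inflates each class back to its sampled size, so the class weight is n_sampled:
  0–7 yr: 300 × 270 = 81,000
  8–13 yr: 320 × 340 = 108,800
  14–15 yr: 340 × 320 = 108,800
  16–21 yr: 80 × 145 = 11,600
  22+ yr: 340 × 345 = 117,300
Adjusted estimate = 427,500 / 1,380 = 309.783 → $310.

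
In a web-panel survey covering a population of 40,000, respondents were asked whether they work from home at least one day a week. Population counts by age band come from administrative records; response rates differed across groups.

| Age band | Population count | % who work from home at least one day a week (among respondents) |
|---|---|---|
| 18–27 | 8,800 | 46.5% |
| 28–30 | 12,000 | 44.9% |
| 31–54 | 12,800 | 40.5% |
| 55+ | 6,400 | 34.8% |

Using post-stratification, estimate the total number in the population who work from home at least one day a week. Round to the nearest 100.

Apply each group's respondent rate to its population count:
  18–27: 8,800 × 46.5% = 4092
  28–30: 12,000 × 44.9% = 5388
  31–54: 12,800 × 40.5% = 5184
  55+: 6,400 × 34.8% = 2227.2
Estimated total = 16891.2 → 16,900.

16,900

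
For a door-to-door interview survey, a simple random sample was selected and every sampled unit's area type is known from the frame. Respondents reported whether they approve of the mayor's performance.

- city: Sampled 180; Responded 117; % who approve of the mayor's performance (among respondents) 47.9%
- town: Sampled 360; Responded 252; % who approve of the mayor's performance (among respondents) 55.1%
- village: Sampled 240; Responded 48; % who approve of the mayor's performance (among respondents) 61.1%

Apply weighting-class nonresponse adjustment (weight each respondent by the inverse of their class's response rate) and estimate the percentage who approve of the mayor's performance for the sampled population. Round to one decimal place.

Class response rates: city 117/180 = 65%, town 252/360 = 70%, village 48/240 = 20%.
Each respondent's weight = sampled/responded in their class; summing within a class gives n_sampled, so:
  city: 180 × 47.9 = 8622
  town: 360 × 55.1 = 19,836
  village: 240 × 61.1 = 14,664
Adjusted estimate = 43,122 / 780 = 55.2846 → 55.3%.

55.3%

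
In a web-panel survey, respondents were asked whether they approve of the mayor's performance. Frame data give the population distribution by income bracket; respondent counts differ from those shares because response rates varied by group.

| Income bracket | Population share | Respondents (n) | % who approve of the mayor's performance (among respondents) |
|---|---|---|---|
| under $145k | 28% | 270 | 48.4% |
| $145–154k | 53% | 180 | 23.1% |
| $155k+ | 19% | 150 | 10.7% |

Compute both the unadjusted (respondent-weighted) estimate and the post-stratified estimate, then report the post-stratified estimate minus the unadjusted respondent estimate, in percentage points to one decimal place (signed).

-3.6 percentage points

Naive respondent-only estimate (weights = respondent counts):
  (270/600)×48.4 + (180/600)×23.1 + (150/600)×10.7 = 31.385%
Post-stratified estimate weights by population shares:
  0.28×48.4 + 0.53×23.1 + 0.19×10.7 = 27.828%
Difference = 27.828 − 31.385 = -3.557 pp.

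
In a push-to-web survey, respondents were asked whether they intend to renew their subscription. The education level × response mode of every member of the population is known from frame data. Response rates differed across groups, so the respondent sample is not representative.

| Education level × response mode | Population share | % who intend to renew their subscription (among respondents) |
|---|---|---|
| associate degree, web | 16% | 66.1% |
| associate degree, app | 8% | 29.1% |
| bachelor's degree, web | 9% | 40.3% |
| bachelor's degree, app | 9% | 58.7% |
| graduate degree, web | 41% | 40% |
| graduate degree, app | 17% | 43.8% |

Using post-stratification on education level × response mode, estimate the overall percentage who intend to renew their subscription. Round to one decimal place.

45.7%

Each cell contributes population-share × respondent value:
  associate degree, web: 0.16 × 66.1 = 10.576
  associate degree, app: 0.08 × 29.1 = 2.328
  bachelor's degree, web: 0.09 × 40.3 = 3.627
  bachelor's degree, app: 0.09 × 58.7 = 5.283
  graduate degree, web: 0.41 × 40 = 16.4
  graduate degree, app: 0.17 × 43.8 = 7.446
Post-stratified estimate = 45.66 → 45.7%.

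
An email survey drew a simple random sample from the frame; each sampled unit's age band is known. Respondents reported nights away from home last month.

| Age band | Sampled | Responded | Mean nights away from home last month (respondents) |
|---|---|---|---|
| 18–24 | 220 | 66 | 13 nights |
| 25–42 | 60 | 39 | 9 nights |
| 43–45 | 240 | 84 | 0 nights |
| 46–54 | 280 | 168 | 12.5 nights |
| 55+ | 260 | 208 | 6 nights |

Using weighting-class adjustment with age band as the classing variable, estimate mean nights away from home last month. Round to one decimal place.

Response rates by class: 18–24 66/220 = 30%, 25–42 39/60 = 65%, 43–45 84/240 = 35%, 46–54 168/280 = 60%, 55+ 208/260 = 80%.
Inverse-response-rate weighting restores each class to its sampled count, so class totals weight by n_sampled:
  18–24: 220 × 13 = 2860
  25–42: 60 × 9 = 540
  43–45: 240 × 0 = 0
  46–54: 280 × 12.5 = 3500
  55+: 260 × 6 = 1560
Adjusted estimate = 8460 / 1,060 = 7.98113 → 8.0.

8.0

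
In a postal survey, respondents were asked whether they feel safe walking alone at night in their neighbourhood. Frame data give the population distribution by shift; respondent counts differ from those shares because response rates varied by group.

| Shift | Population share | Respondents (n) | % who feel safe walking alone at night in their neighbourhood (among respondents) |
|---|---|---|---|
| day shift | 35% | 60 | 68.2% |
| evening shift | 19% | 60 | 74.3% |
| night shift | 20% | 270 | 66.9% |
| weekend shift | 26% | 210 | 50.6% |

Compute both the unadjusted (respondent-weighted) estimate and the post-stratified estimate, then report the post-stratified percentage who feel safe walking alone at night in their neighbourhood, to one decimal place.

64.5%

Unadjusted (pooled respondent) estimate weights by respondent counts:
  (60/600)×68.2 + (60/600)×74.3 + (270/600)×66.9 + (210/600)×50.6 = 62.065%
Post-stratified estimate weights by population shares:
  0.35×68.2 + 0.19×74.3 + 0.2×66.9 + 0.26×50.6 = 64.523%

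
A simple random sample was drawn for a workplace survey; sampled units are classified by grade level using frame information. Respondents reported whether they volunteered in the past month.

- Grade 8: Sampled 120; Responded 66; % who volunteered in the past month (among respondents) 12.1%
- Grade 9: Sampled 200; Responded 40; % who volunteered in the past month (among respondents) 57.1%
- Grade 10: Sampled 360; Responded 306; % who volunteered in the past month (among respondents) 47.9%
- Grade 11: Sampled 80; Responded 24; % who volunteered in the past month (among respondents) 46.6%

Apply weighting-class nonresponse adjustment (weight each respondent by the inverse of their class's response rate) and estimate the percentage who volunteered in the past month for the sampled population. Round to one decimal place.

44.5%

Class response rates: Grade 8 66/120 = 55%, Grade 9 40/200 = 20%, Grade 10 306/360 = 85%, Grade 11 24/80 = 30%.
Each respondent's weight = sampled/responded in their class; summing within a class gives n_sampled, so:
  Grade 8: 120 × 12.1 = 1452
  Grade 9: 200 × 57.1 = 11,420
  Grade 10: 360 × 47.9 = 17,244
  Grade 11: 80 × 46.6 = 3728
Adjusted estimate = 33,844 / 760 = 44.5316 → 44.5%.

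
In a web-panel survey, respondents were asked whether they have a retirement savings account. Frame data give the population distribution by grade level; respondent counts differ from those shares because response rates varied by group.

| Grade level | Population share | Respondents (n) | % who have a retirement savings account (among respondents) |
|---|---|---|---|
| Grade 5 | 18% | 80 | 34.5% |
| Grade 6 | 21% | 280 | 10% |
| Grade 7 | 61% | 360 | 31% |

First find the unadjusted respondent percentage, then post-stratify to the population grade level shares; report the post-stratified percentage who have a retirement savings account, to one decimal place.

27.2%

Without adjustment, the pooled respondent share is:
  (80/720)×34.5 + (280/720)×10 + (360/720)×31 = 23.2222%
Post-stratifying to population shares instead:
  0.18×34.5 + 0.21×10 + 0.61×31 = 27.22%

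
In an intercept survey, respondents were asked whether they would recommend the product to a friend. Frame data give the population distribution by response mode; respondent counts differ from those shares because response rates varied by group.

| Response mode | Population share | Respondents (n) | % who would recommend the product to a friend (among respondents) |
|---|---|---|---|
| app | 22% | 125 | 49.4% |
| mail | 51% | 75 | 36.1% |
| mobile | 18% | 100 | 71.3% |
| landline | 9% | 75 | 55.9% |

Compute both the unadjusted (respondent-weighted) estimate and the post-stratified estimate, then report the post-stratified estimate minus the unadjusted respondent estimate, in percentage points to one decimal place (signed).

Unadjusted (pooled respondent) estimate weights by respondent counts:
  (125/375)×49.4 + (75/375)×36.1 + (100/375)×71.3 + (75/375)×55.9 = 53.88%
Post-stratified estimate weights by population shares:
  0.22×49.4 + 0.51×36.1 + 0.18×71.3 + 0.09×55.9 = 47.144%
Difference = 47.144 − 53.88 = -6.736 pp.

-6.7 percentage points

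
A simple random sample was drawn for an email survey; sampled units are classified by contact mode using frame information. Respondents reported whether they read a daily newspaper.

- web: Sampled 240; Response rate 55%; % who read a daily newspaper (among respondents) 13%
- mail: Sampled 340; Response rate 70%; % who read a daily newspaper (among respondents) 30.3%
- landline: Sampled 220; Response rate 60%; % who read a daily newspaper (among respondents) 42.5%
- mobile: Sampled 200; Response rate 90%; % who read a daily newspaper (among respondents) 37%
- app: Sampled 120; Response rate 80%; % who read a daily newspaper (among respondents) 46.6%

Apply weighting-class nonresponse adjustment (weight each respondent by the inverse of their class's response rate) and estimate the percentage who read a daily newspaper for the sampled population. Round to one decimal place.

Inverse-response-rate weighting restores each class to its sampled count, so class totals weight by n_sampled:
  web: 240 × 13 = 3120
  mail: 340 × 30.3 = 10,302
  landline: 220 × 42.5 = 9350
  mobile: 200 × 37 = 7400
  app: 120 × 46.6 = 5592
Adjusted estimate = 35,764 / 1,120 = 31.9321 → 31.9%.

31.9%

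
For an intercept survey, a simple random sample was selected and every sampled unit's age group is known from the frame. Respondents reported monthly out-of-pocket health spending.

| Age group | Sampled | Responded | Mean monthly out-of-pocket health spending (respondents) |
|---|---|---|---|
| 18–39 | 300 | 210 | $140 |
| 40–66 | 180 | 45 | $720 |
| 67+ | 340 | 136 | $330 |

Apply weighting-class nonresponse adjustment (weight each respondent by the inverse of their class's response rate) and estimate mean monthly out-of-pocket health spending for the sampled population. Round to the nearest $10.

$350

Response rates by class: 18–39 210/300 = 70%, 40–66 45/180 = 25%, 67+ 136/340 = 40%.
Weighting each respondent by the inverse class response rate inflates each class back to its sampled size, so the class weight is n_sampled:
  18–39: 300 × 140 = 42,000
  40–66: 180 × 720 = 129,600
  67+: 340 × 330 = 112,200
Adjusted estimate = 283,800 / 820 = 346.098 → $350.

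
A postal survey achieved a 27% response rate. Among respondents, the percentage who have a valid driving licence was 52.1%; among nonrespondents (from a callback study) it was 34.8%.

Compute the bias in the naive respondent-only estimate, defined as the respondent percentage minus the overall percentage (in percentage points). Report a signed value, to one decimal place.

+12.6 percentage points

Nonresponse fraction = 1 − 0.27 = 0.73.
Bias = (nonresponse fraction) × (respondent percentage − nonrespondent percentage)
     = 0.73 × (52.1 − 34.8) = 0.73 × 17.3 = 12.629.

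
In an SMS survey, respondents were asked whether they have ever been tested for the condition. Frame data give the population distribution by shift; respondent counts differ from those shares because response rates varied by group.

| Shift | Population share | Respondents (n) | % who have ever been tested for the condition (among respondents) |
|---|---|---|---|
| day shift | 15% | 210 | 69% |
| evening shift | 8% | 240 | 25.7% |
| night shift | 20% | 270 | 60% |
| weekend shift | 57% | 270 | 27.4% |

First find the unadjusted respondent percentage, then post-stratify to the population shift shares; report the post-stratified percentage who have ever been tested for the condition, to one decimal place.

40.0%

Naive respondent-only estimate (weights = respondent counts):
  (210/990)×69 + (240/990)×25.7 + (270/990)×60 + (270/990)×27.4 = 44.703%
Post-stratifying to population shares instead:
  0.15×69 + 0.08×25.7 + 0.2×60 + 0.57×27.4 = 40.024%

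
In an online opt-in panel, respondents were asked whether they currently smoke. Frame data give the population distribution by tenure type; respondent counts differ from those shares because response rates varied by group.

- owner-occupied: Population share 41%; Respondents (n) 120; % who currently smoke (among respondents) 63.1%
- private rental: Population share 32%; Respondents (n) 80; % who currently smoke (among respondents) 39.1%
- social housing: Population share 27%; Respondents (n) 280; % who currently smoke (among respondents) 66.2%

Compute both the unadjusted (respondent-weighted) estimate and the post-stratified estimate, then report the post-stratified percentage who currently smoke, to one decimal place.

Without adjustment, the pooled respondent share is:
  (120/480)×63.1 + (80/480)×39.1 + (280/480)×66.2 = 60.9083%
Reweighting by population tenure type shares:
  0.41×63.1 + 0.32×39.1 + 0.27×66.2 = 56.257%

56.3%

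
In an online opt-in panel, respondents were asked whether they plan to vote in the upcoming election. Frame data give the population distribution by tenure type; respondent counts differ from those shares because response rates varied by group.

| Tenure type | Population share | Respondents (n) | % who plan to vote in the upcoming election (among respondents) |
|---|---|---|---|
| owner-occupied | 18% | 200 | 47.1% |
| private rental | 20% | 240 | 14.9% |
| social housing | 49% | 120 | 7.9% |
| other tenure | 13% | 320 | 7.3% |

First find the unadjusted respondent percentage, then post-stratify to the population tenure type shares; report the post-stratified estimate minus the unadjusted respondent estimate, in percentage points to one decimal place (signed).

-2.2 percentage points

Naive respondent-only estimate (weights = respondent counts):
  (200/880)×47.1 + (240/880)×14.9 + (120/880)×7.9 + (320/880)×7.3 = 18.5%
Reweighting by population tenure type shares:
  0.18×47.1 + 0.2×14.9 + 0.49×7.9 + 0.13×7.3 = 16.278%
Difference = 16.278 − 18.5 = -2.222 pp.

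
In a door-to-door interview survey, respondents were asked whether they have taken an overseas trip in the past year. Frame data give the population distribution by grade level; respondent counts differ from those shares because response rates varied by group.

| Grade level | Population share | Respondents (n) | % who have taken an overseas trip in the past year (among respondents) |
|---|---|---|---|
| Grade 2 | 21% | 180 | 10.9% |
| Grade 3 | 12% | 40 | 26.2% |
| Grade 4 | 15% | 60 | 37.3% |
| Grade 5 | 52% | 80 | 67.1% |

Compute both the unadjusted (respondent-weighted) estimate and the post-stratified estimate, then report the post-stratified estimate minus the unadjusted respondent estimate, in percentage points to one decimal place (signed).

Naive respondent-only estimate (weights = respondent counts):
  (180/360)×10.9 + (40/360)×26.2 + (60/360)×37.3 + (80/360)×67.1 = 29.4889%
Reweighting by population grade level shares:
  0.21×10.9 + 0.12×26.2 + 0.15×37.3 + 0.52×67.1 = 45.92%
Difference = 45.92 − 29.4889 = 16.4311 pp.

+16.4 percentage points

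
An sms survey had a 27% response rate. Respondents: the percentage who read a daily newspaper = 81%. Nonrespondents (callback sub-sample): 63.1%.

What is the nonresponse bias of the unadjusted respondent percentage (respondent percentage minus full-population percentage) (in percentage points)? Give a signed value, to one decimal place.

+13.1 percentage points

Nonresponse fraction = 1 − 0.27 = 0.73.
Bias = (nonresponse fraction) × (respondent percentage − nonrespondent percentage)
     = 0.73 × (81 − 63.1) = 0.73 × 17.9 = 13.067.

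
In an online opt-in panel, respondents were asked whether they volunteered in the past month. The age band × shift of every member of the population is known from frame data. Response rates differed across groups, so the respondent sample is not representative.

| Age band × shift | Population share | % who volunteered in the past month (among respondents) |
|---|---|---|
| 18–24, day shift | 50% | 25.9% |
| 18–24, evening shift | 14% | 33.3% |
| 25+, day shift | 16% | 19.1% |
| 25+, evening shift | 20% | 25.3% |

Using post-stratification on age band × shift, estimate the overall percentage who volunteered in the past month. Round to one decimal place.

25.7%

Each cell contributes population-share × respondent value:
  18–24, day shift: 0.5 × 25.9 = 12.95
  18–24, evening shift: 0.14 × 33.3 = 4.662
  25+, day shift: 0.16 × 19.1 = 3.056
  25+, evening shift: 0.2 × 25.3 = 5.06
Post-stratified estimate = 25.728 → 25.7%.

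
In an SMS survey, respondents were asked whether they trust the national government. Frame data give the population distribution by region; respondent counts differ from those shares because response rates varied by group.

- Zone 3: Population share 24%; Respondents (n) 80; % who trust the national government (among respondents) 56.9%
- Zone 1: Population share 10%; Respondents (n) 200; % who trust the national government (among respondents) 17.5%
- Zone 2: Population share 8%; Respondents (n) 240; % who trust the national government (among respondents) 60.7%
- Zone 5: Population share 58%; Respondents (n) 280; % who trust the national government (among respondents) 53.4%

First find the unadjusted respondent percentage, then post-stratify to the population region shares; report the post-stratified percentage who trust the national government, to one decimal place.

51.2%

Naive respondent-only estimate (weights = respondent counts):
  (80/800)×56.9 + (200/800)×17.5 + (240/800)×60.7 + (280/800)×53.4 = 46.965%
Post-stratifying to population shares instead:
  0.24×56.9 + 0.1×17.5 + 0.08×60.7 + 0.58×53.4 = 51.234%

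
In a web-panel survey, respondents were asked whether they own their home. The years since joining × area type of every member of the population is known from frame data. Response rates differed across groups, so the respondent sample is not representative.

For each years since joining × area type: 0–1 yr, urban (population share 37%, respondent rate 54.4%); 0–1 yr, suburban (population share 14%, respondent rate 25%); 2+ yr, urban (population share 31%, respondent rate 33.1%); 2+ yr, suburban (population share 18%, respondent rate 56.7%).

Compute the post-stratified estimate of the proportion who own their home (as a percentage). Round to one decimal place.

Post-stratification weights by population share, not respondent share:
  0–1 yr, urban: 0.37 × 54.4 = 20.128
  0–1 yr, suburban: 0.14 × 25 = 3.5
  2+ yr, urban: 0.31 × 33.1 = 10.261
  2+ yr, suburban: 0.18 × 56.7 = 10.206
Post-stratified estimate = 44.095 → 44.1%.

44.1%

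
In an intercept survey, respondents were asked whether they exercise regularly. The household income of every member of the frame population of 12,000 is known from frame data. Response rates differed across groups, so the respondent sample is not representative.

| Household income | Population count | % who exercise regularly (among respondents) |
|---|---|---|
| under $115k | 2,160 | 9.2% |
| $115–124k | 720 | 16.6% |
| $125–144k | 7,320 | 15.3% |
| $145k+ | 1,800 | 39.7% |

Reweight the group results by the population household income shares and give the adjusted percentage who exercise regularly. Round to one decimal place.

17.9%

Reweight to the known household income distribution:
  under $115k: (2,160/12,000) × 9.2 = 1.656
  $115–124k: (720/12,000) × 16.6 = 0.996
  $125–144k: (7,320/12,000) × 15.3 = 9.333
  $145k+: (1,800/12,000) × 39.7 = 5.955
Post-stratified estimate = 17.94 → 17.9%.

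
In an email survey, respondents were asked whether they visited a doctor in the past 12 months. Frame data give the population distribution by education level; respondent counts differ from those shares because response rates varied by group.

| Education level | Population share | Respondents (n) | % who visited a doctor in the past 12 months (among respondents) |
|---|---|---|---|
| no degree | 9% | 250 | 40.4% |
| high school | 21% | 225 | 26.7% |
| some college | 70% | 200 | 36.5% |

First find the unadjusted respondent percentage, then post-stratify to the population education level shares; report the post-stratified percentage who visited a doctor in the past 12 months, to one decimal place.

Unadjusted (pooled respondent) estimate weights by respondent counts:
  (250/675)×40.4 + (225/675)×26.7 + (200/675)×36.5 = 34.6778%
Post-stratifying to population shares instead:
  0.09×40.4 + 0.21×26.7 + 0.7×36.5 = 34.793%

34.8%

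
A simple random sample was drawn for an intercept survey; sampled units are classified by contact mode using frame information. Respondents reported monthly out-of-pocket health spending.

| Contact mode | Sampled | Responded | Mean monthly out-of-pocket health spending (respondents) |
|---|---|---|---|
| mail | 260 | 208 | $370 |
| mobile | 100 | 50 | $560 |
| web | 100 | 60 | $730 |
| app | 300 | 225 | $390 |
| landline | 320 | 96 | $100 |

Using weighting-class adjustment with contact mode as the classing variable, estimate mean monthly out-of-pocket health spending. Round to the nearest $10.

Class response rates: mail 208/260 = 80%, mobile 50/100 = 50%, web 60/100 = 60%, app 225/300 = 75%, landline 96/320 = 30%.
Inverse-response-rate weighting restores each class to its sampled count, so class totals weight by n_sampled:
  mail: 260 × 370 = 96,200
  mobile: 100 × 560 = 56,000
  web: 100 × 730 = 73,000
  app: 300 × 390 = 117,000
  landline: 320 × 100 = 32,000
Adjusted estimate = 374,200 / 1,080 = 346.481 → $350.

$350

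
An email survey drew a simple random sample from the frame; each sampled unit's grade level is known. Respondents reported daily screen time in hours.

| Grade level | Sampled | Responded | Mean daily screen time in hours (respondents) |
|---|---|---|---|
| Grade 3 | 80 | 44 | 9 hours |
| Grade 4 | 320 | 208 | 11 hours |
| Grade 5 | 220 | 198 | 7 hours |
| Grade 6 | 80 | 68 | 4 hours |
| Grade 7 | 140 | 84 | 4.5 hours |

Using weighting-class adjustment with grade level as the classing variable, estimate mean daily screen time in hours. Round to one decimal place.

8.0

Response rates by class: Grade 3 44/80 = 55%, Grade 4 208/320 = 65%, Grade 5 198/220 = 90%, Grade 6 68/80 = 85%, Grade 7 84/140 = 60%.
Each respondent's weight = sampled/responded in their class; summing within a class gives n_sampled, so:
  Grade 3: 80 × 9 = 720
  Grade 4: 320 × 11 = 3520
  Grade 5: 220 × 7 = 1540
  Grade 6: 80 × 4 = 320
  Grade 7: 140 × 4.5 = 630
Adjusted estimate = 6730 / 840 = 8.01191 → 8.0.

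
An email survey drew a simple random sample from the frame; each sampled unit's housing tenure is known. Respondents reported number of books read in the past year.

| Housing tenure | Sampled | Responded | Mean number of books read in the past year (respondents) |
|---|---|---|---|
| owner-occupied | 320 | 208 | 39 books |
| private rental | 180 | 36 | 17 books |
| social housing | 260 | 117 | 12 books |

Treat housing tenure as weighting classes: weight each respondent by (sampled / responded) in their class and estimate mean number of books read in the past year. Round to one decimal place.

Response rates by class: owner-occupied 208/320 = 65%, private rental 36/180 = 20%, social housing 117/260 = 45%.
Weighting each respondent by the inverse class response rate inflates each class back to its sampled size, so the class weight is n_sampled:
  owner-occupied: 320 × 39 = 12,480
  private rental: 180 × 17 = 3060
  social housing: 260 × 12 = 3120
Adjusted estimate = 18,660 / 760 = 24.5526 → 24.6.

24.6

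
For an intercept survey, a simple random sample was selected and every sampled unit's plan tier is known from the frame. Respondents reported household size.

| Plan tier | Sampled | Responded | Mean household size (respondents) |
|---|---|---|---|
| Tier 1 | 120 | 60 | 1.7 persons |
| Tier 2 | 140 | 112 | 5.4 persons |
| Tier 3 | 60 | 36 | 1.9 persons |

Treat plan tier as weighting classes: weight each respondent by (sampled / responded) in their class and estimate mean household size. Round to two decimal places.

Response rates by class: Tier 1 60/120 = 50%, Tier 2 112/140 = 80%, Tier 3 36/60 = 60%.
Weighting each respondent by the inverse class response rate inflates each class back to its sampled size, so the class weight is n_sampled:
  Tier 1: 120 × 1.7 = 204
  Tier 2: 140 × 5.4 = 756
  Tier 3: 60 × 1.9 = 114
Adjusted estimate = 1074 / 320 = 3.35625 → 3.36.

3.36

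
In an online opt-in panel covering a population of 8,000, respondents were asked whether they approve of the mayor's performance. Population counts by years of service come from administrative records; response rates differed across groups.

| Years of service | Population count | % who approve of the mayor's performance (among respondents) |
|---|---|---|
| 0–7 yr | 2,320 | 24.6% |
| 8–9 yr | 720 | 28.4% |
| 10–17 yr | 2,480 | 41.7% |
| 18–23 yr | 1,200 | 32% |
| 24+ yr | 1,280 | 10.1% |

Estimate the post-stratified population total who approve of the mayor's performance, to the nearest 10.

2,320

Apply each group's respondent rate to its population count:
  0–7 yr: 2,320 × 24.6% = 570.72
  8–9 yr: 720 × 28.4% = 204.48
  10–17 yr: 2,480 × 41.7% = 1034.16
  18–23 yr: 1,200 × 32% = 384
  24+ yr: 1,280 × 10.1% = 129.28
Estimated total = 2322.64 → 2,320.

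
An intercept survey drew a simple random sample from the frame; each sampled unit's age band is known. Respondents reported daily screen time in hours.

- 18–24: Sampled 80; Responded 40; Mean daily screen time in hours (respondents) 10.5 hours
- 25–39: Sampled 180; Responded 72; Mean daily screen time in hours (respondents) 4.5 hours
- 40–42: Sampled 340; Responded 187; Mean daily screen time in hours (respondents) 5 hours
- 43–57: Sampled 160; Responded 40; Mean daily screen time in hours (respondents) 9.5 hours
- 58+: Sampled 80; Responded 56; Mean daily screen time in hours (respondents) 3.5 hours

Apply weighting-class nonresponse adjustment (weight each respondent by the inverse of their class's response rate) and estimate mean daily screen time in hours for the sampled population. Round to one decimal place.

Response rates by class: 18–24 40/80 = 50%, 25–39 72/180 = 40%, 40–42 187/340 = 55%, 43–57 40/160 = 25%, 58+ 56/80 = 70%.
Each respondent's weight = sampled/responded in their class; summing within a class gives n_sampled, so:
  18–24: 80 × 10.5 = 840
  25–39: 180 × 4.5 = 810
  40–42: 340 × 5 = 1700
  43–57: 160 × 9.5 = 1520
  58+: 80 × 3.5 = 280
Adjusted estimate = 5150 / 840 = 6.13095 → 6.1.

6.1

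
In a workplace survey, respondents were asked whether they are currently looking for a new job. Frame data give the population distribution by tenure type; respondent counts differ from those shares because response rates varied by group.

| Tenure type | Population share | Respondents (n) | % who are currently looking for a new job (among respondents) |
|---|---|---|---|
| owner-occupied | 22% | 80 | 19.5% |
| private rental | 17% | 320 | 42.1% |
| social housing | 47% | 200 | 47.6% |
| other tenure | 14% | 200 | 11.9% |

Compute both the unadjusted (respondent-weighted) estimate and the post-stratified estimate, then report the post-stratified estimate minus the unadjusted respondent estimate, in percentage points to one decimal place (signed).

Naive respondent-only estimate (weights = respondent counts):
  (80/800)×19.5 + (320/800)×42.1 + (200/800)×47.6 + (200/800)×11.9 = 33.665%
Reweighting by population tenure type shares:
  0.22×19.5 + 0.17×42.1 + 0.47×47.6 + 0.14×11.9 = 35.485%
Difference = 35.485 − 33.665 = 1.82 pp.

+1.8 percentage points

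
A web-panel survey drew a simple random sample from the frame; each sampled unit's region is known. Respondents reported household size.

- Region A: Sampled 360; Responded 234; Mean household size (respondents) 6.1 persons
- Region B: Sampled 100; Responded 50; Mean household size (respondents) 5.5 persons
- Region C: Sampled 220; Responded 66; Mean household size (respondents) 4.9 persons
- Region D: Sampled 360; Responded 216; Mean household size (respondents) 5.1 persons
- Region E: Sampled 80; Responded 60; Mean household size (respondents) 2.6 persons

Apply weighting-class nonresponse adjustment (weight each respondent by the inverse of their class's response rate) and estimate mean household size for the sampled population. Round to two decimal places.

Class response rates: Region A 234/360 = 65%, Region B 50/100 = 50%, Region C 66/220 = 30%, Region D 216/360 = 60%, Region E 60/80 = 75%.
Weighting each respondent by the inverse class response rate inflates each class back to its sampled size, so the class weight is n_sampled:
  Region A: 360 × 6.1 = 2196
  Region B: 100 × 5.5 = 550
  Region C: 220 × 4.9 = 1078
  Region D: 360 × 5.1 = 1836
  Region E: 80 × 2.6 = 208
Adjusted estimate = 5868 / 1,120 = 5.23929 → 5.24.

5.24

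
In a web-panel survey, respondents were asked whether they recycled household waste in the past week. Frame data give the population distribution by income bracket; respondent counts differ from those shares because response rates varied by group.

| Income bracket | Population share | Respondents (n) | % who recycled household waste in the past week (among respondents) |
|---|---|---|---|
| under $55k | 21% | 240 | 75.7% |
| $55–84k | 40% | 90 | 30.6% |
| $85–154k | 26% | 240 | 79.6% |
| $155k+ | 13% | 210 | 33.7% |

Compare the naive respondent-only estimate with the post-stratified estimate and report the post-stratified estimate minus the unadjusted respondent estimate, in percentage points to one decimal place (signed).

-7.2 percentage points

Without adjustment, the pooled respondent share is:
  (240/780)×75.7 + (90/780)×30.6 + (240/780)×79.6 + (210/780)×33.7 = 60.3885%
Post-stratified estimate weights by population shares:
  0.21×75.7 + 0.4×30.6 + 0.26×79.6 + 0.13×33.7 = 53.214%
Difference = 53.214 − 60.3885 = -7.1745 pp.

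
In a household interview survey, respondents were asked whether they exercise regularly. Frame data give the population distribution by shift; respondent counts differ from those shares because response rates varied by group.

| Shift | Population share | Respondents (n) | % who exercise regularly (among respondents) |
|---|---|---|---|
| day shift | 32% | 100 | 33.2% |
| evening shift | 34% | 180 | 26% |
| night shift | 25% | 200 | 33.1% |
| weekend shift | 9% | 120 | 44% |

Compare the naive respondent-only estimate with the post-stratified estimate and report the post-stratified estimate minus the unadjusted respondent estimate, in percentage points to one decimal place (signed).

-1.5 percentage points

Without adjustment, the pooled respondent share is:
  (100/600)×33.2 + (180/600)×26 + (200/600)×33.1 + (120/600)×44 = 33.1667%
Post-stratified estimate weights by population shares:
  0.32×33.2 + 0.34×26 + 0.25×33.1 + 0.09×44 = 31.699%
Difference = 31.699 − 33.1667 = -1.4677 pp.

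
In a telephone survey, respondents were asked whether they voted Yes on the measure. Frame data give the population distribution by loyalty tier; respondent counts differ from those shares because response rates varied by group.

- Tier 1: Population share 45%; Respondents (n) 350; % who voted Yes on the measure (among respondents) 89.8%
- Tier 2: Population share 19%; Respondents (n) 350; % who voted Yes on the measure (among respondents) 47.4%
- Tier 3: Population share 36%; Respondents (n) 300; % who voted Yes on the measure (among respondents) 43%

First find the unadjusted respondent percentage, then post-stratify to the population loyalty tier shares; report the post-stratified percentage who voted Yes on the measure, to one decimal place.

Naive respondent-only estimate (weights = respondent counts):
  (350/1000)×89.8 + (350/1000)×47.4 + (300/1000)×43 = 60.92%
Post-stratified estimate weights by population shares:
  0.45×89.8 + 0.19×47.4 + 0.36×43 = 64.896%

64.9%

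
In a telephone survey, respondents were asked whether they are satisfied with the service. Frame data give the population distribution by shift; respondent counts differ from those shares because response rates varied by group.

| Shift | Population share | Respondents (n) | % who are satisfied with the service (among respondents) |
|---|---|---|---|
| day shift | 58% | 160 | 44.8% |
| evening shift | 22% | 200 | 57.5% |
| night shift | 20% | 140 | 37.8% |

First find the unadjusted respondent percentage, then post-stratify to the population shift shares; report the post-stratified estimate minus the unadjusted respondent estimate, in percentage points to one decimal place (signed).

Unadjusted (pooled respondent) estimate weights by respondent counts:
  (160/500)×44.8 + (200/500)×57.5 + (140/500)×37.8 = 47.92%
Reweighting by population shift shares:
  0.58×44.8 + 0.22×57.5 + 0.2×37.8 = 46.194%
Difference = 46.194 − 47.92 = -1.726 pp.

-1.7 percentage points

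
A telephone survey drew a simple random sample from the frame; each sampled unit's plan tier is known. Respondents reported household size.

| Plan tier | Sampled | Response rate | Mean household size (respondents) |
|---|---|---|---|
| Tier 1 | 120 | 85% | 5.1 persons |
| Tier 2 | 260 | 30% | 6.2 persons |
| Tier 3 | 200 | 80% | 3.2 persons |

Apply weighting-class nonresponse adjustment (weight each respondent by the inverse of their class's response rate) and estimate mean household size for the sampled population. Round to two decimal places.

4.94

Each respondent's weight = sampled/responded in their class; summing within a class gives n_sampled, so:
  Tier 1: 120 × 5.1 = 612
  Tier 2: 260 × 6.2 = 1612
  Tier 3: 200 × 3.2 = 640
Adjusted estimate = 2864 / 580 = 4.93793 → 4.94.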